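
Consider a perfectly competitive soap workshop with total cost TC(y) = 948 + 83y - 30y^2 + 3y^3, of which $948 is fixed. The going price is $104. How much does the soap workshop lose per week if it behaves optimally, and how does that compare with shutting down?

AVC = 83 - 30y + 3y^2; min AVC = $8 at y = 5. Since P = $104 ≥ min AVC, the firm produces.
MC = 83 - 60y + 9y^2. Setting P = MC and taking the root on the rising branch gives y* = 7.
TR = 104·7 = 728. TC = 948 + 140 = 1088. Profit = 728 − 1088 = -$360.
That loss of $360 beats the $948 the firm would lose by shutting down; producing recovers $588 of fixed cost.

Profit = -$360 at y = 7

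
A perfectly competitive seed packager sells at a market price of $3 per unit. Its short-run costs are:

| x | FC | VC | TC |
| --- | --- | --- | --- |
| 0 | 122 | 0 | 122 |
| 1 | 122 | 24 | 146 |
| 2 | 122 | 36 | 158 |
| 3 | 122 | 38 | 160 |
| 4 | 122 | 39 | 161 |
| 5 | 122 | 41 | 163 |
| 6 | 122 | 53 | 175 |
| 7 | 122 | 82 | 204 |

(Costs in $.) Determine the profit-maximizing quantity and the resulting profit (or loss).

Tabulate TR − TC: x=0: -122; x=1: -143; x=2: -152; x=3: -151; x=4: -149; x=5: -148; x=6: -157; x=7: -183.
Profit is highest at x = 0. Equivalently, the lowest AVC in the table is 41/5 ≈ $8.20 at x = 5, and P = $3 falls below it — price never covers variable cost, so the firm shuts down and loses only its fixed cost.

x = 0 (shut down); profit = -$122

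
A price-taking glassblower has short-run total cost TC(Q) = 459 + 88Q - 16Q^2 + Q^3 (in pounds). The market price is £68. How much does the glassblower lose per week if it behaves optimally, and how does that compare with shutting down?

Profit = -£59 at Q = 10

AVC = 88 - 16Q + Q^2; min AVC = £24 at Q = 8. Since P = £68 ≥ min AVC, the firm produces.
With MC = 88 - 32Q + 3Q^2, P = MC on the upward-sloping part at Q* = 10.
TR = 68·10 = 680. TC = 459 + 280 = 739. Profit = 680 − 739 = -£59.
By producing, the firm covers all variable cost plus £400 of fixed cost; shutting down would lose the full £459.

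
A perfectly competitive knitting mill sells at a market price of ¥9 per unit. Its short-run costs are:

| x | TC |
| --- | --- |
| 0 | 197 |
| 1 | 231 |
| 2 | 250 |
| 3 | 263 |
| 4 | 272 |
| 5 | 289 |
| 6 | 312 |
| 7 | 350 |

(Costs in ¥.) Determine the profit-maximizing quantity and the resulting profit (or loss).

x = 0 (shut down); profit = -¥197

Tabulate TR − TC: x=0: -197; x=1: -222; x=2: -232; x=3: -236; x=4: -236; x=5: -244; x=6: -258; x=7: -287.
Profit is highest at x = 0. Equivalently, the lowest AVC in the table is 92/5 ≈ ¥18.40 at x = 5, and P = ¥9 falls below it — price never covers variable cost, so the firm shuts down and loses only its fixed cost.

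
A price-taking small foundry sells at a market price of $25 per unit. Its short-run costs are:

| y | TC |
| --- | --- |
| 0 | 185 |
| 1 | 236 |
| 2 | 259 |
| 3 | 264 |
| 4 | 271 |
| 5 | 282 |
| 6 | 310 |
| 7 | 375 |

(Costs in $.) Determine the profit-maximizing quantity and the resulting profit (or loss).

y = 5; profit = -$157

Tabulate TR − TC: y=0: -185; y=1: -211; y=2: -209; y=3: -189; y=4: -171; y=5: -157; y=6: -160; y=7: -200.
Profit is maximized at y = 5. AVC there is 97/5 = $19.40 ≤ P, so producing beats shutting down (which would give -$185).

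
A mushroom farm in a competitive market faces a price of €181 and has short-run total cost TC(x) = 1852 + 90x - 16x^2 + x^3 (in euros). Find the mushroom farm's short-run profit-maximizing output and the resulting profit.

Profit = -€162 at x = 13

AVC = 90 - 16x + x^2 has its minimum €26 at x = 8; price €181 clears that bar, so the firm operates.
With MC = 90 - 32x + 3x^2, P = MC on the upward-sloping part at x* = 13.
TR = 181·13 = 2353. TC = 1852 + 663 = 2515. Profit = 2353 − 2515 = -€162.
By producing, the firm covers all variable cost plus €1690 of fixed cost; shutting down would lose the full €1852.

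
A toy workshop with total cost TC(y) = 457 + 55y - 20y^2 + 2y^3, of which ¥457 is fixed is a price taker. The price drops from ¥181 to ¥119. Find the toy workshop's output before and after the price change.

Output falls from 9 to 8

AVC = 55 - 20y + 2y^2, minimized at y = 5 where min AVC = ¥5. MC = 55 - 40y + 6y^2.
At P = ¥181 ≥ min AVC, set P = MC on the rising branch: y = 9.
At P = ¥119 ≥ min AVC, set P = MC: y = 8. The firm stays open but cuts output.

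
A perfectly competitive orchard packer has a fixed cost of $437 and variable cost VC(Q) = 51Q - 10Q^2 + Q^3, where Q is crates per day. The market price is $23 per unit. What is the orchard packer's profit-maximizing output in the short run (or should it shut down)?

Shut down

From TC, MC = TC'(Q) = 51 - 20Q + 3Q^2 and AVC = VC/Q = 51 - 10Q + Q^2.
The AVC parabola has its vertex at Q = 10/2 = 5, where AVC = 51 - 10·5 + 5^2 = $26.
Since P = $23 < min AVC = $26, price fails to cover variable cost at any output.
The firm minimizes its loss by shutting down and losing only its fixed cost of $437.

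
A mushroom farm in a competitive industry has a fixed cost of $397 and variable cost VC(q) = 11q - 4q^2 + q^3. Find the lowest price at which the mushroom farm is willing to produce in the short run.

The firm shuts down when price falls below the minimum of average variable cost. AVC = VC/q = 11 - 4q + q^2.
At the minimum of AVC, MC = AVC. MC = 11 - 8q + 3q^2; setting MC = AVC gives 2q^2 - 4q = 0, so q = 2. min AVC = 7.
The firm shuts down for any P below $7.

$7 per unit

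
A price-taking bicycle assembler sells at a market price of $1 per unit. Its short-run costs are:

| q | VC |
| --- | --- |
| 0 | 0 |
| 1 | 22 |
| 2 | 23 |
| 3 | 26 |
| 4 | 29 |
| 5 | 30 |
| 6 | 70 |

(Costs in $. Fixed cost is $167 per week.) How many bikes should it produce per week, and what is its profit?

Compute π = P·q − TC at each output: q=0: -167; q=1: -188; q=2: -188; q=3: -190; q=4: -192; q=5: -192; q=6: -231.
Profit is highest at q = 0. Equivalently, the lowest AVC in the table is 30/5 ≈ $6 at q = 5, and P = $1 falls below it — price never covers variable cost, so the firm shuts down and loses only its fixed cost.

q = 0 (shut down); profit = -$167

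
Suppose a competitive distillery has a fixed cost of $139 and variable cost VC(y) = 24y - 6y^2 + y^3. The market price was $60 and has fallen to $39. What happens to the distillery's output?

AVC = 24 - 6y + y^2, minimized at y = 3 where min AVC = $15. MC = 24 - 12y + 3y^2.
With P = $60 above the shutdown price, P = MC gives y = 6.
At P = $39 ≥ min AVC, set P = MC: y = 5. The firm stays open but cuts output.

Output falls from 6 to 5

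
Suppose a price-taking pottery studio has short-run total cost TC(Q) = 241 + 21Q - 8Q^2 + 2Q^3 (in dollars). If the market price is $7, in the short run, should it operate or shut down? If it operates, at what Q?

Shut down

From TC, MC = TC'(Q) = 21 - 16Q + 6Q^2 and AVC = VC/Q = 21 - 8Q + 2Q^2.
The AVC parabola has its vertex at Q = 8/4 = 2, where AVC = 21 - 8·2 + 2·2^2 = $13.
Since P = $7 < min AVC = $13, price fails to cover variable cost at any output.
Best response: produce nothing and absorb the $241 fixed cost.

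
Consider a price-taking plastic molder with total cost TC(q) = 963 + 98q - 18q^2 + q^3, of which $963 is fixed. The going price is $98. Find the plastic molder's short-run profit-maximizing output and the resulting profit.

Profit = -$99 at q = 12

AVC = 98 - 18q + q^2; min AVC = $17 at q = 9. Since P = $98 ≥ min AVC, the firm produces.
With MC = 98 - 36q + 3q^2, P = MC on the upward-sloping part at q* = 12.
TR = 98·12 = 1176. TC = 963 + 312 = 1275. Profit = 1176 − 1275 = -$99.
By producing, the firm covers all variable cost plus $864 of fixed cost; shutting down would lose the full $963.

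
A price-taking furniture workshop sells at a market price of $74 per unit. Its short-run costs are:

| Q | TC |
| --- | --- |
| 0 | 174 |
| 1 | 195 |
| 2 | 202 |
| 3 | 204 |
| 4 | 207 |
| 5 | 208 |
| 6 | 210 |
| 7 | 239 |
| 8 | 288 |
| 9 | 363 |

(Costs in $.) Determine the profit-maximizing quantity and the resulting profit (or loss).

Q = 8; profit = $304

Tabulate TR − TC: Q=0: -174; Q=1: -121; Q=2: -54; Q=3: 18; Q=4: 89; Q=5: 162; Q=6: 234; Q=7: 279; Q=8: 304; Q=9: 303.
Profit is maximized at Q = 8. AVC there is 114/8 = $14.25 ≤ P, so producing beats shutting down (which would give -$174).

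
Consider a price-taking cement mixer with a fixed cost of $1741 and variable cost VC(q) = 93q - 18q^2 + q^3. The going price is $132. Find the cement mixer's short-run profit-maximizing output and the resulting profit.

Profit = -$389 at q = 13

AVC = 93 - 18q + q^2; min AVC = $12 at q = 9. Since P = $132 ≥ min AVC, the firm produces.
MC = 93 - 36q + 3q^2. Setting P = MC and taking the root on the rising branch gives q* = 13.
TR = 132·13 = 1716. TC = 1741 + 364 = 2105. Profit = 1716 − 2105 = -$389.
Shutting down would mean losing the fixed cost of $1741, so operating at a loss of $389 is better by $1352.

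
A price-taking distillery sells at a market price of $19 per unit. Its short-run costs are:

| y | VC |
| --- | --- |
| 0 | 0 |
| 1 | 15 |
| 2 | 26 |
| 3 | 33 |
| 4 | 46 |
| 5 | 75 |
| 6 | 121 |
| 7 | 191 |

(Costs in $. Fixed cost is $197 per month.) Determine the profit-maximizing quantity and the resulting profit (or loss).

y = 4; profit = -$167

Compute π = P·y − TC at each output: y=0: -197; y=1: -193; y=2: -185; y=3: -173; y=4: -167; y=5: -177; y=6: -204; y=7: -255.
Profit is maximized at y = 4. AVC there is 46/4 = $11.50 ≤ P, so producing beats shutting down (which would give -$197).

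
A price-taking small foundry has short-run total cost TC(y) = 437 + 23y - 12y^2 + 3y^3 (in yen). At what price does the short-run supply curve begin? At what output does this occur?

¥11 per unit, at y = 2

The shutdown price is the minimum of AVC. VC = 23y - 12y^2 + 3y^3, so AVC = 23 - 12y + 3y^2.
At the minimum of AVC, MC = AVC. MC = 23 - 24y + 9y^2; setting MC = AVC gives 6y^2 - 12y = 0, so y = 2. min AVC = 11.
The firm shuts down for any P below ¥11.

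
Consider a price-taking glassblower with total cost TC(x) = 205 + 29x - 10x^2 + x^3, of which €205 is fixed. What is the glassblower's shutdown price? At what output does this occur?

€4 per unit, at x = 5

Short-run supply begins at min AVC. From VC = 29x - 10x^2 + x^3, AVC = 29 - 10x + x^2.
dAVC/dx = -10 + 2x = 0 gives x = 5. min AVC = 29 - 10·5 + 5^2 = 4.
So the shutdown price is €4.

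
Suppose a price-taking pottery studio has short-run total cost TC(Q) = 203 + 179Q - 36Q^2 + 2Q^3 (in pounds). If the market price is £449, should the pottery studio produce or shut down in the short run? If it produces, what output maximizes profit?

Produce at Q = 15

Strip out fixed cost: VC = 179Q - 36Q^2 + 2Q^3. Then AVC = 179 - 36Q + 2Q^2 and MC = 179 - 72Q + 6Q^2.
AVC is minimized where dAVC/dQ = -36 + 4Q = 0, at Q = 9; min AVC = 179 - 36·9 + 2·9^2 = £17.
Because £449 ≥ £17, revenue can cover variable cost; the firm operates.
Solving P = MC: -270 - 72Q + 6Q^2 = 0 ⇒ Q = -3 or 15. On the upward-sloping branch, Q* = 15.
Check: AVC at Q = 15 is £89 ≤ P, so revenue covers variable cost.
Profit = P·Q − TC = 449·15 − 1538 = £5197.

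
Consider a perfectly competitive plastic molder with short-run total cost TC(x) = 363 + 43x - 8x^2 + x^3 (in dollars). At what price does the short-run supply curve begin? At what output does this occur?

The shutdown price is the minimum of AVC. VC = 43x - 8x^2 + x^3, so AVC = 43 - 8x + x^2.
At the minimum of AVC, MC = AVC. MC = 43 - 16x + 3x^2; setting MC = AVC gives 2x^2 - 8x = 0, so x = 4. min AVC = 27.
So the shutdown price is $27.

$27 per unit, at x = 4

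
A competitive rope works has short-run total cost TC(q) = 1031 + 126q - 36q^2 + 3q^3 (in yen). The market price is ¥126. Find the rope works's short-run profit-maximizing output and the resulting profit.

AVC = 126 - 36q + 3q^2; min AVC = ¥18 at q = 6. Since P = ¥126 ≥ min AVC, the firm produces.
With MC = 126 - 72q + 9q^2, P = MC on the upward-sloping part at q* = 8.
TR = 126·8 = 1008. TC = 1031 + 240 = 1271. Profit = 1008 − 1271 = -¥263.
That loss of ¥263 beats the ¥1031 the firm would lose by shutting down; producing recovers ¥768 of fixed cost.

Profit = -¥263 at q = 8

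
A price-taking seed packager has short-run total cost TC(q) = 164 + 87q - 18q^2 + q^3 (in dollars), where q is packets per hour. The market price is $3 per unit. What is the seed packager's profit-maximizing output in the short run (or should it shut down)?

From TC, MC = TC'(q) = 87 - 36q + 3q^2 and AVC = VC/q = 87 - 18q + q^2.
AVC is minimized where dAVC/dq = -18 + 2q = 0, at q = 9; min AVC = 87 - 18·9 + 9^2 = $6.
Since P = $3 < min AVC = $6, price fails to cover variable cost at any output.
The firm minimizes its loss by shutting down and losing only its fixed cost of $164.

Shut down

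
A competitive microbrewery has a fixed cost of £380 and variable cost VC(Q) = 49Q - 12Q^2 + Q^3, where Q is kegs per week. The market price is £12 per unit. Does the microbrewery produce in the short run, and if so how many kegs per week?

Strip out fixed cost: VC = 49Q - 12Q^2 + Q^3. Then AVC = 49 - 12Q + Q^2 and MC = 49 - 24Q + 3Q^2.
AVC is minimized where dAVC/dQ = -12 + 2Q = 0, at Q = 6; min AVC = 49 - 12·6 + 6^2 = £13.
With P < min AVC (£12 < £13), every unit sold adds to the loss.
Shutting down limits the loss to fixed cost, £380.

Shut down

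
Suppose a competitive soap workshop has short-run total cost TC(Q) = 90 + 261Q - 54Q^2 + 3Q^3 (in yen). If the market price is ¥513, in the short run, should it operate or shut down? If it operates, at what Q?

Produce at Q = 14

From TC, MC = TC'(Q) = 261 - 108Q + 9Q^2 and AVC = VC/Q = 261 - 54Q + 3Q^2.
The AVC parabola has its vertex at Q = 54/6 = 9, where AVC = 261 - 54·9 + 3·9^2 = ¥18.
P = ¥513 exceeds min AVC = ¥18, so the firm stays open.
Set P = MC: 513 = 261 - 108Q + 9Q^2 → -252 - 108Q + 9Q^2 = 0. The roots are Q = -2 and Q = 14; the profit-maximizing output is on the rising part of MC, so Q* = 14.
Check: AVC at Q = 14 is ¥93 ≤ P, so revenue covers variable cost.
Profit = P·Q − TC = 513·14 − 1392 = ¥5790.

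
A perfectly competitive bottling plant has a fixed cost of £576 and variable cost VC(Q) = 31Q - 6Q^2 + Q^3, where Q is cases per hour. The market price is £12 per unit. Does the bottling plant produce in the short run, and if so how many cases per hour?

Variable cost is VC = 31Q - 6Q^2 + Q^3, so AVC = VC/Q = 31 - 6Q + Q^2 and MC = dTC/dQ = 31 - 12Q + 3Q^2.
The AVC parabola has its vertex at Q = 6/2 = 3, where AVC = 31 - 6·3 + 3^2 = £22.
Since P = £12 < min AVC = £22, price fails to cover variable cost at any output.
The firm minimizes its loss by shutting down and losing only its fixed cost of £576.

Shut down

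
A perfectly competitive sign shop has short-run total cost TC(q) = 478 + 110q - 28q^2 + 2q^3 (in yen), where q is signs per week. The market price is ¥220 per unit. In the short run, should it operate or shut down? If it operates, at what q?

Produce at q = 11

Variable cost is VC = 110q - 28q^2 + 2q^3, so AVC = VC/q = 110 - 28q + 2q^2 and MC = dTC/dq = 110 - 56q + 6q^2.
AVC is minimized where dAVC/dq = -28 + 4q = 0, at q = 7; min AVC = 110 - 28·7 + 2·7^2 = ¥12.
Because ¥220 ≥ ¥12, revenue can cover variable cost; the firm operates.
P = MC gives -110 - 56q + 6q^2 = 0, with roots -5/3 and 11. Take the larger (rising MC): q* = 11.
Check: AVC at q = 11 is ¥44 ≤ P, so revenue covers variable cost.
Profit = P·q − TC = 220·11 − 962 = ¥1458.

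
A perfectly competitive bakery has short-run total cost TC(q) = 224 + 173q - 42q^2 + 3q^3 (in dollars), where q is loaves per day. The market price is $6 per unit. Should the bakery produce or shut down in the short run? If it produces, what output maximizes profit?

Shut down

Variable cost is VC = 173q - 42q^2 + 3q^3, so AVC = VC/q = 173 - 42q + 3q^2 and MC = dTC/dq = 173 - 84q + 9q^2.
AVC is minimized where dAVC/dq = -42 + 6q = 0, at q = 7; min AVC = 173 - 42·7 + 3·7^2 = $26.
P = $6 lies below min AVC = $26; no output level covers variable cost.
Best response: produce nothing and absorb the $224 fixed cost.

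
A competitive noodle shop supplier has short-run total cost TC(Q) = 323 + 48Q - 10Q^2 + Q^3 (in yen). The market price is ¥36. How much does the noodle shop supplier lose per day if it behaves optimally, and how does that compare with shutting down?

AVC = 48 - 10Q + Q^2 has its minimum ¥23 at Q = 5; price ¥36 clears that bar, so the firm operates.
MC = 48 - 20Q + 3Q^2. Setting P = MC and taking the root on the rising branch gives Q* = 6.
TR = 36·6 = 216. TC = 323 + 144 = 467. Profit = 216 − 467 = -¥251.
By producing, the firm covers all variable cost plus ¥72 of fixed cost; shutting down would lose the full ¥323.

Profit = -¥251 at Q = 6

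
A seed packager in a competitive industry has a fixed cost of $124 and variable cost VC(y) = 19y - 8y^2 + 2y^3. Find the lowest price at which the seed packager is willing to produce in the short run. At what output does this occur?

$11 per unit, at y = 2

The firm shuts down when price falls below the minimum of average variable cost. AVC = VC/y = 19 - 8y + 2y^2.
dAVC/dy = -8 + 4y = 0 gives y = 2. min AVC = 19 - 8·2 + 2·2^2 = 11.
For P < $11 the firm produces nothing.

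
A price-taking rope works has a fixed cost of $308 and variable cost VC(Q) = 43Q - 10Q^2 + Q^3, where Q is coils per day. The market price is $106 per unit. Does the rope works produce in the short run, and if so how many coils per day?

Produce at Q = 9

From TC, MC = TC'(Q) = 43 - 20Q + 3Q^2 and AVC = VC/Q = 43 - 10Q + Q^2.
AVC hits its minimum where MC = AVC, at Q = 5, giving min AVC = 43 - 10·5 + 5^2 = $18.
Because $106 ≥ $18, revenue can cover variable cost; the firm operates.
P = MC gives -63 - 20Q + 3Q^2 = 0, with roots -7/3 and 9. Take the larger (rising MC): Q* = 9.
Check: AVC at Q = 9 is $34 ≤ P, so revenue covers variable cost.
Profit = P·Q − TC = 106·9 − 614 = $340.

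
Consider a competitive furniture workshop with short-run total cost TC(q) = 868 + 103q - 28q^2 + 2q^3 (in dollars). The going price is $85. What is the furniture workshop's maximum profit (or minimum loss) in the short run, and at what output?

Profit = -$220 at q = 9

AVC = 103 - 28q + 2q^2; min AVC = $5 at q = 7. Since P = $85 ≥ min AVC, the firm produces.
With MC = 103 - 56q + 6q^2, P = MC on the upward-sloping part at q* = 9.
TR = 85·9 = 765. TC = 868 + 117 = 985. Profit = 765 − 985 = -$220.
By producing, the firm covers all variable cost plus $648 of fixed cost; shutting down would lose the full $868.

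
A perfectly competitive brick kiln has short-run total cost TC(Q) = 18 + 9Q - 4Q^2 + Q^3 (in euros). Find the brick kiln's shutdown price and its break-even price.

Shutdown price = €5; break-even price = €12

AVC = 9 - 4Q + Q^2; minimized at Q = 2, giving min AVC = €5. That is the shutdown price.
ATC = 18/Q + 9 - 4Q + Q^2. Setting dATC/dQ = −18/Q^2 − 4 + 2Q = 0 gives Q = 3 (since 2·3^3 − 4·3^2 = 18).
min ATC = 18/3 + 9 − 4·3 + 3^2 = €12. That is the break-even price.
For €5 ≤ P < €12 the firm produces at a loss; below €5 it shuts down.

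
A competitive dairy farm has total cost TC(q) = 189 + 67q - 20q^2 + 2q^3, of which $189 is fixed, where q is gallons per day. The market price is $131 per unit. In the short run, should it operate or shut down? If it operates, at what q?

Produce at q = 8

From TC, MC = TC'(q) = 67 - 40q + 6q^2 and AVC = VC/q = 67 - 20q + 2q^2.
AVC is minimized where dAVC/dq = -20 + 4q = 0, at q = 5; min AVC = 67 - 20·5 + 2·5^2 = $17.
Since P = $131 ≥ min AVC = $17, price covers variable cost and the firm should produce.
Set P = MC: 131 = 67 - 40q + 6q^2 → -64 - 40q + 6q^2 = 0. The roots are q = -4/3 and q = 8; the profit-maximizing output is on the rising part of MC, so q* = 8.
Check: AVC at q = 8 is $35 ≤ P, so revenue covers variable cost.
Profit = P·q − TC = 131·8 − 469 = $579.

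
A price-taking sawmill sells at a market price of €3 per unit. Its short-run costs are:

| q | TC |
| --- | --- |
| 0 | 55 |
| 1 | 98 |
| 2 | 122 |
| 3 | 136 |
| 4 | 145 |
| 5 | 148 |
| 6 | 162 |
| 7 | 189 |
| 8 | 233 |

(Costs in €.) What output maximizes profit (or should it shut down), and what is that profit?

q = 0 (shut down); profit = -€55

Profit at each row (π = 3q − TC): q=0: -55; q=1: -95; q=2: -116; q=3: -127; q=4: -133; q=5: -133; q=6: -144; q=7: -168; q=8: -209.
Profit is highest at q = 0. Equivalently, the lowest AVC in the table is 107/6 ≈ €17.83 at q = 6, and P = €3 falls below it — price never covers variable cost, so the firm shuts down and loses only its fixed cost.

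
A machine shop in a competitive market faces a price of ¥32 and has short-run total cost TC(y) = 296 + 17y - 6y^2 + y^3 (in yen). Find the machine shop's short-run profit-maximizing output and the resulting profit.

Profit = -¥196 at y = 5

AVC = 17 - 6y + y^2 has its minimum ¥8 at y = 3; price ¥32 clears that bar, so the firm operates.
With MC = 17 - 12y + 3y^2, P = MC on the upward-sloping part at y* = 5.
TR = 32·5 = 160. TC = 296 + 60 = 356. Profit = 160 − 356 = -¥196.
That loss of ¥196 beats the ¥296 the firm would lose by shutting down; producing recovers ¥100 of fixed cost.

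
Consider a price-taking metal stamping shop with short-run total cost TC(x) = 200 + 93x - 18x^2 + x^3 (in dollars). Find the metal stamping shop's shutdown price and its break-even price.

Shutdown price = $12; break-even price = $33

AVC = 93 - 18x + x^2; minimized at x = 9, giving min AVC = $12. That is the shutdown price.
ATC = 200/x + 93 - 18x + x^2. Setting dATC/dx = −200/x^2 − 18 + 2x = 0 gives x = 10 (since 2·10^3 − 18·10^2 = 200).
min ATC = 200/10 + 93 − 18·10 + 10^2 = $33. That is the break-even price.
For $12 ≤ P < $33 the firm produces at a loss; below $12 it shuts down.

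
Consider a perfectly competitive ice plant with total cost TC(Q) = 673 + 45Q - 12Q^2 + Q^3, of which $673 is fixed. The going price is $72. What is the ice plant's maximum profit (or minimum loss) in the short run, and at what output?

Profit = -$187 at Q = 9

AVC = 45 - 12Q + Q^2; min AVC = $9 at Q = 6. Since P = $72 ≥ min AVC, the firm produces.
With MC = 45 - 24Q + 3Q^2, P = MC on the upward-sloping part at Q* = 9.
TR = 72·9 = 648. TC = 673 + 162 = 835. Profit = 648 − 835 = -$187.
That loss of $187 beats the $673 the firm would lose by shutting down; producing recovers $486 of fixed cost.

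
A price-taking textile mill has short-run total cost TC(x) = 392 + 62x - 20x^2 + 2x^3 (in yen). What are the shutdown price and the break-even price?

Shutdown price = ¥12; break-even price = ¥76

AVC = 62 - 20x + 2x^2; minimized at x = 5, giving min AVC = ¥12. That is the shutdown price.
ATC = 392/x + 62 - 20x + 2x^2. Setting dATC/dx = −392/x^2 − 20 + 4x = 0 gives x = 7 (since 4·7^3 − 20·7^2 = 392).
min ATC = 392/7 + 62 − 20·7 + 2·7^2 = ¥76. That is the break-even price.
Between these two prices the firm operates at a loss; above ¥76 it earns a profit.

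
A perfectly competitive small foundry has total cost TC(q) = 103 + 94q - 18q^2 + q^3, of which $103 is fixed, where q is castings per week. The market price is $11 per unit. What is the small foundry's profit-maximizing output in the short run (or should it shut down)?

Strip out fixed cost: VC = 94q - 18q^2 + q^3. Then AVC = 94 - 18q + q^2 and MC = 94 - 36q + 3q^2.
The AVC parabola has its vertex at q = 18/2 = 9, where AVC = 94 - 18·9 + 9^2 = $13.
P = $11 lies below min AVC = $13; no output level covers variable cost.
Best response: produce nothing and absorb the $103 fixed cost.

Shut down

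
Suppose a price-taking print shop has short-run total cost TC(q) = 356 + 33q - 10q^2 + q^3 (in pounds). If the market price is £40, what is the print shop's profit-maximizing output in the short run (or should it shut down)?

Produce at q = 7

From TC, MC = TC'(q) = 33 - 20q + 3q^2 and AVC = VC/q = 33 - 10q + q^2.
AVC hits its minimum where MC = AVC, at q = 5, giving min AVC = 33 - 10·5 + 5^2 = £8.
P = £40 exceeds min AVC = £8, so the firm stays open.
Set P = MC: 40 = 33 - 20q + 3q^2 → -7 - 20q + 3q^2 = 0. The roots are q = -1/3 and q = 7; the profit-maximizing output is on the rising part of MC, so q* = 7.
Check: AVC at q = 7 is £12 ≤ P, so revenue covers variable cost.
Profit = P·q − TC = 40·7 − 440 = -£160, a loss, but smaller than the £356 fixed cost the firm would lose by shutting down.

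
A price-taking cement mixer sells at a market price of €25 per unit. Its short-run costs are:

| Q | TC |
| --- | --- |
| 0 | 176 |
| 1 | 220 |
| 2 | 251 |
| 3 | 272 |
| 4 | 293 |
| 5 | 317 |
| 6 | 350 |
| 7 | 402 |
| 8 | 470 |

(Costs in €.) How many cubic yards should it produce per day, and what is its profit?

Profit at each row (π = 25Q − TC): Q=0: -176; Q=1: -195; Q=2: -201; Q=3: -197; Q=4: -193; Q=5: -192; Q=6: -200; Q=7: -227; Q=8: -270.
Profit is highest at Q = 0. Equivalently, the lowest AVC in the table is 141/5 ≈ €28.20 at Q = 5, and P = €25 falls below it — price never covers variable cost, so the firm shuts down and loses only its fixed cost.

Q = 0 (shut down); profit = -€176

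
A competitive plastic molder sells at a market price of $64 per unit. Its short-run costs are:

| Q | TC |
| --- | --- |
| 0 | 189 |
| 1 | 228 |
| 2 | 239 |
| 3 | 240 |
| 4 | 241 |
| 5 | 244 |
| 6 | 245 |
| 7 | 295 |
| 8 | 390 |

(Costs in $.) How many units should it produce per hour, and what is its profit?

Q = 7; profit = $153

Tabulate TR − TC: Q=0: -189; Q=1: -164; Q=2: -111; Q=3: -48; Q=4: 15; Q=5: 76; Q=6: 139; Q=7: 153; Q=8: 122.
Profit is maximized at Q = 7. AVC there is 106/7 = $15.14 ≤ P, so producing beats shutting down (which would give -$189).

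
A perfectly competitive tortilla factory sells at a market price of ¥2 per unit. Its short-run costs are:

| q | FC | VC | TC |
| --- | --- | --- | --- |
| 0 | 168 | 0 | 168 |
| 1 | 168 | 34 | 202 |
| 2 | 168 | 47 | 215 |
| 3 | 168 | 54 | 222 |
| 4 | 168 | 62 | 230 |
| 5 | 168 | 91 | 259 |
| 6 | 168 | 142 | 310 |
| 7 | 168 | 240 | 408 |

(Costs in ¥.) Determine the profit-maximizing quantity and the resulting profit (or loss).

q = 0 (shut down); profit = -¥168

Compute π = P·q − TC at each output: q=0: -168; q=1: -200; q=2: -211; q=3: -216; q=4: -222; q=5: -249; q=6: -298; q=7: -394.
Profit is highest at q = 0. Equivalently, the lowest AVC in the table is 62/4 ≈ ¥15.50 at q = 4, and P = ¥2 falls below it — price never covers variable cost, so the firm shuts down and loses only its fixed cost.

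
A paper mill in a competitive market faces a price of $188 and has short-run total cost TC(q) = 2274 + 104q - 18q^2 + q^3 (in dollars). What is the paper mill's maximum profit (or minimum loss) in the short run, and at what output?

AVC = 104 - 18q + q^2 has its minimum $23 at q = 9; price $188 clears that bar, so the firm operates.
MC = 104 - 36q + 3q^2. Setting P = MC and taking the root on the rising branch gives q* = 14.
TR = 188·14 = 2632. TC = 2274 + 672 = 2946. Profit = 2632 − 2946 = -$314.
By producing, the firm covers all variable cost plus $1960 of fixed cost; shutting down would lose the full $2274.

Profit = -$314 at q = 14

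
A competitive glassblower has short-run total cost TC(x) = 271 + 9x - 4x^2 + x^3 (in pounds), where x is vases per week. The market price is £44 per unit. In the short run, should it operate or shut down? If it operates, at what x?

Strip out fixed cost: VC = 9x - 4x^2 + x^3. Then AVC = 9 - 4x + x^2 and MC = 9 - 8x + 3x^2.
The AVC parabola has its vertex at x = 4/2 = 2, where AVC = 9 - 4·2 + 2^2 = £5.
Because £44 ≥ £5, revenue can cover variable cost; the firm operates.
P = MC gives -35 - 8x + 3x^2 = 0, with roots -7/3 and 5. Take the larger (rising MC): x* = 5.
Check: AVC at x = 5 is £14 ≤ P, so revenue covers variable cost.
Profit = P·x − TC = 44·5 − 341 = -£121, a loss, but smaller than the £271 fixed cost the firm would lose by shutting down.

Produce at x = 5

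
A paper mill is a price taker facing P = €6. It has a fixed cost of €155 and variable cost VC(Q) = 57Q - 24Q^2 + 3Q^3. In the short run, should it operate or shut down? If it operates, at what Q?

Strip out fixed cost: VC = 57Q - 24Q^2 + 3Q^3. Then AVC = 57 - 24Q + 3Q^2 and MC = 57 - 48Q + 9Q^2.
AVC is minimized where dAVC/dQ = -24 + 6Q = 0, at Q = 4; min AVC = 57 - 24·4 + 3·4^2 = €9.
P = €6 lies below min AVC = €9; no output level covers variable cost.
Shutting down limits the loss to fixed cost, €155.

Shut down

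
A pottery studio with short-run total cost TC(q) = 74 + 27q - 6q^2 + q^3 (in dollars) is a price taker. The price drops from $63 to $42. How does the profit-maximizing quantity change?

Output falls from 6 to 5

AVC = 27 - 6q + q^2, minimized at q = 3 where min AVC = $18. MC = 27 - 12q + 3q^2.
With P = $63 above the shutdown price, P = MC gives q = 6.
At P = $42 ≥ min AVC, set P = MC: q = 5. The firm stays open but cuts output.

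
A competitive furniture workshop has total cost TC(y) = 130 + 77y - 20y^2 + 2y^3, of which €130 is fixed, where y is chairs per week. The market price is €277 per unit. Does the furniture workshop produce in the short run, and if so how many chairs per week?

Produce at y = 10

Variable cost is VC = 77y - 20y^2 + 2y^3, so AVC = VC/y = 77 - 20y + 2y^2 and MC = dTC/dy = 77 - 40y + 6y^2.
The AVC parabola has its vertex at y = 20/4 = 5, where AVC = 77 - 20·5 + 2·5^2 = €27.
Since P = €277 ≥ min AVC = €27, price covers variable cost and the firm should produce.
Solving P = MC: -200 - 40y + 6y^2 = 0 ⇒ y = -10/3 or 10. On the upward-sloping branch, y* = 10.
Check: AVC at y = 10 is €77 ≤ P, so revenue covers variable cost.
Profit = P·y − TC = 277·10 − 900 = €1870.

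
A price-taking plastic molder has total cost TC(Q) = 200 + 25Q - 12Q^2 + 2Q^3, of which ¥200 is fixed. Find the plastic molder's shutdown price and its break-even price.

AVC = 25 - 12Q + 2Q^2; minimized at Q = 3, giving min AVC = ¥7. That is the shutdown price.
ATC = 200/Q + 25 - 12Q + 2Q^2. Setting dATC/dQ = −200/Q^2 − 12 + 4Q = 0 gives Q = 5 (since 4·5^3 − 12·5^2 = 200).
min ATC = 200/5 + 25 − 12·5 + 2·5^2 = ¥55. That is the break-even price.
For ¥7 ≤ P < ¥55 the firm produces at a loss; below ¥7 it shuts down.

Shutdown price = ¥7; break-even price = ¥55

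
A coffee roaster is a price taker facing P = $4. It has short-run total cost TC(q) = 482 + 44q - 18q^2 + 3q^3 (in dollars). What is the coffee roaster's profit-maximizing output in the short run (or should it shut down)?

Shut down

From TC, MC = TC'(q) = 44 - 36q + 9q^2 and AVC = VC/q = 44 - 18q + 3q^2.
The AVC parabola has its vertex at q = 18/6 = 3, where AVC = 44 - 18·3 + 3·3^2 = $17.
P = $4 lies below min AVC = $17; no output level covers variable cost.
Shutting down limits the loss to fixed cost, $482.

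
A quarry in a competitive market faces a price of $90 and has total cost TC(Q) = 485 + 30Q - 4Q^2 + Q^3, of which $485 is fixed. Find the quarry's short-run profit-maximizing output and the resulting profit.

AVC = 30 - 4Q + Q^2; min AVC = $26 at Q = 2. Since P = $90 ≥ min AVC, the firm produces.
MC = 30 - 8Q + 3Q^2. Setting P = MC and taking the root on the rising branch gives Q* = 6.
TR = 90·6 = 540. TC = 485 + 252 = 737. Profit = 540 − 737 = -$197.
By producing, the firm covers all variable cost plus $288 of fixed cost; shutting down would lose the full $485.

Profit = -$197 at Q = 6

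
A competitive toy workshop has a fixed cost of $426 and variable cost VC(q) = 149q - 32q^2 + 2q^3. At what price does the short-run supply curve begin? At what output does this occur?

The firm shuts down when price falls below the minimum of average variable cost. AVC = VC/q = 149 - 32q + 2q^2.
dAVC/dq = -32 + 4q = 0 gives q = 8. min AVC = 149 - 32·8 + 2·8^2 = 21.
The firm shuts down for any P below $21.

$21 per unit, at q = 8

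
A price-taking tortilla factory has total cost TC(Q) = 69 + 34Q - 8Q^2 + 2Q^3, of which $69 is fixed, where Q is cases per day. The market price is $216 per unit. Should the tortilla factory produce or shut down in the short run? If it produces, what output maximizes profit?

Produce at Q = 7

From TC, MC = TC'(Q) = 34 - 16Q + 6Q^2 and AVC = VC/Q = 34 - 8Q + 2Q^2.
AVC is minimized where dAVC/dQ = -8 + 4Q = 0, at Q = 2; min AVC = 34 - 8·2 + 2·2^2 = $26.
Because $216 ≥ $26, revenue can cover variable cost; the firm operates.
Solving P = MC: -182 - 16Q + 6Q^2 = 0 ⇒ Q = -13/3 or 7. On the upward-sloping branch, Q* = 7.
Check: AVC at Q = 7 is $76 ≤ P, so revenue covers variable cost.
Profit = P·Q − TC = 216·7 − 601 = $911.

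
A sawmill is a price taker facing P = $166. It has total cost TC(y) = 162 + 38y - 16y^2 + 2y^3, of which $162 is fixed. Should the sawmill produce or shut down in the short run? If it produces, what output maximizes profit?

Variable cost is VC = 38y - 16y^2 + 2y^3, so AVC = VC/y = 38 - 16y + 2y^2 and MC = dTC/dy = 38 - 32y + 6y^2.
AVC is minimized where dAVC/dy = -16 + 4y = 0, at y = 4; min AVC = 38 - 16·4 + 2·4^2 = $6.
Because $166 ≥ $6, revenue can cover variable cost; the firm operates.
P = MC gives -128 - 32y + 6y^2 = 0, with roots -8/3 and 8. Take the larger (rising MC): y* = 8.
Check: AVC at y = 8 is $38 ≤ P, so revenue covers variable cost.
Profit = P·y − TC = 166·8 − 466 = $862.

Produce at y = 8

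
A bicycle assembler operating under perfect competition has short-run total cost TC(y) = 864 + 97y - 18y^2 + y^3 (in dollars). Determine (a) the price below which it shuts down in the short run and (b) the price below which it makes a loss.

Shutdown price = $16; break-even price = $97

AVC = 97 - 18y + y^2; minimized at y = 9, giving min AVC = $16. That is the shutdown price.
ATC = 864/y + 97 - 18y + y^2. Setting dATC/dy = −864/y^2 − 18 + 2y = 0 gives y = 12 (since 2·12^3 − 18·12^2 = 864).
min ATC = 864/12 + 97 − 18·12 + 12^2 = $97. That is the break-even price.
For $16 ≤ P < $97 the firm produces at a loss; below $16 it shuts down.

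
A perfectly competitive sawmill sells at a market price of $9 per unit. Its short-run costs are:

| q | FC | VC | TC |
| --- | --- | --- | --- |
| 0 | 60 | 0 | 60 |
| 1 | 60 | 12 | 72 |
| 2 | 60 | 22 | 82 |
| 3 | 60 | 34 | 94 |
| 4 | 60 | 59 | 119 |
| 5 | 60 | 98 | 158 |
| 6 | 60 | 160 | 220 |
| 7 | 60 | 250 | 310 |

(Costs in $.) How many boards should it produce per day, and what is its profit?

q = 0 (shut down); profit = -$60

Compute π = P·q − TC at each output: q=0: -60; q=1: -63; q=2: -64; q=3: -67; q=4: -83; q=5: -113; q=6: -166; q=7: -247.
Profit is highest at q = 0. Equivalently, the lowest AVC in the table is 22/2 ≈ $11 at q = 2, and P = $9 falls below it — price never covers variable cost, so the firm shuts down and loses only its fixed cost.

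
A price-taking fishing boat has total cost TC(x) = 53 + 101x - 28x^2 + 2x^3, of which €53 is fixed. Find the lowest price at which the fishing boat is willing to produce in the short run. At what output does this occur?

€3 per unit, at x = 7

The firm shuts down when price falls below the minimum of average variable cost. AVC = VC/x = 101 - 28x + 2x^2.
At the minimum of AVC, MC = AVC. MC = 101 - 56x + 6x^2; setting MC = AVC gives 4x^2 - 28x = 0, so x = 7. min AVC = 3.
So the shutdown price is €3.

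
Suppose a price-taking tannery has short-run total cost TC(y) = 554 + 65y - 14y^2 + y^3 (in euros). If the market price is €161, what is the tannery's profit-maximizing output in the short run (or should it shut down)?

Variable cost is VC = 65y - 14y^2 + y^3, so AVC = VC/y = 65 - 14y + y^2 and MC = dTC/dy = 65 - 28y + 3y^2.
AVC hits its minimum where MC = AVC, at y = 7, giving min AVC = 65 - 14·7 + 7^2 = €16.
Because €161 ≥ €16, revenue can cover variable cost; the firm operates.
P = MC gives -96 - 28y + 3y^2 = 0, with roots -8/3 and 12. Take the larger (rising MC): y* = 12.
Check: AVC at y = 12 is €41 ≤ P, so revenue covers variable cost.
Profit = P·y − TC = 161·12 − 1046 = €886.

Produce at y = 12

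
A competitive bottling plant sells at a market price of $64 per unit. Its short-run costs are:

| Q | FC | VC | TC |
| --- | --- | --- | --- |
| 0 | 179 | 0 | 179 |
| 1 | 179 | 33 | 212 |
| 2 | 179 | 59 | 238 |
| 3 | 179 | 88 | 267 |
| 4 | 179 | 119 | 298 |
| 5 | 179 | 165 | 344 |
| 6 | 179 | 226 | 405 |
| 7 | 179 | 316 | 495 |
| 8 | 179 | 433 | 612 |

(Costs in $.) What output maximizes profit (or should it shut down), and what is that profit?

Q = 6; profit = -$21

Compute π = P·Q − TC at each output: Q=0: -179; Q=1: -148; Q=2: -110; Q=3: -75; Q=4: -42; Q=5: -24; Q=6: -21; Q=7: -47; Q=8: -100.
Profit is maximized at Q = 6. AVC there is 226/6 = $37.67 ≤ P, so producing beats shutting down (which would give -$179).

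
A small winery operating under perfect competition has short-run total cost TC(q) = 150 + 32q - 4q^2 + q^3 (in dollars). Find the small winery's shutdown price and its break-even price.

AVC = 32 - 4q + q^2; minimized at q = 2, giving min AVC = $28. That is the shutdown price.
ATC = 150/q + 32 - 4q + q^2. Setting dATC/dq = −150/q^2 − 4 + 2q = 0 gives q = 5 (since 2·5^3 − 4·5^2 = 150).
min ATC = 150/5 + 32 − 4·5 + 5^2 = $67. That is the break-even price.
For $28 ≤ P < $67 the firm produces at a loss; below $28 it shuts down.

Shutdown price = $28; break-even price = $67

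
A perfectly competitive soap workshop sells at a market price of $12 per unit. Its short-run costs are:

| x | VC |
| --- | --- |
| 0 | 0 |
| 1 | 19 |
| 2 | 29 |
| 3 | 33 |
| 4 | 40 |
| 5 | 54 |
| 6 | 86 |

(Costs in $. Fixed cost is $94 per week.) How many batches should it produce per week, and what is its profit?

Profit at each row (π = 12x − TC): x=0: -94; x=1: -101; x=2: -99; x=3: -91; x=4: -86; x=5: -88; x=6: -108.
Profit is maximized at x = 4. AVC there is 40/4 = $10 ≤ P, so producing beats shutting down (which would give -$94).

x = 4; profit = -$86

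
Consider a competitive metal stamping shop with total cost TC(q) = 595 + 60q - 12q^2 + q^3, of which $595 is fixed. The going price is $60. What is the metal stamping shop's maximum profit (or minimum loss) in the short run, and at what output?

AVC = 60 - 12q + q^2 has its minimum $24 at q = 6; price $60 clears that bar, so the firm operates.
MC = 60 - 24q + 3q^2. Setting P = MC and taking the root on the rising branch gives q* = 8.
TR = 60·8 = 480. TC = 595 + 224 = 819. Profit = 480 − 819 = -$339.
Shutting down would mean losing the fixed cost of $595, so operating at a loss of $339 is better by $256.

Profit = -$339 at q = 8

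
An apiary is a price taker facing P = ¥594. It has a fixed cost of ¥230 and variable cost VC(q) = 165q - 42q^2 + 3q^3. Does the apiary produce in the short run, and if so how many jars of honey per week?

Produce at q = 13

From TC, MC = TC'(q) = 165 - 84q + 9q^2 and AVC = VC/q = 165 - 42q + 3q^2.
AVC hits its minimum where MC = AVC, at q = 7, giving min AVC = 165 - 42·7 + 3·7^2 = ¥18.
Since P = ¥594 ≥ min AVC = ¥18, price covers variable cost and the firm should produce.
Set P = MC: 594 = 165 - 84q + 9q^2 → -429 - 84q + 9q^2 = 0. The roots are q = -11/3 and q = 13; the profit-maximizing output is on the rising part of MC, so q* = 13.
Check: AVC at q = 13 is ¥126 ≤ P, so revenue covers variable cost.
Profit = P·q − TC = 594·13 − 1868 = ¥5854.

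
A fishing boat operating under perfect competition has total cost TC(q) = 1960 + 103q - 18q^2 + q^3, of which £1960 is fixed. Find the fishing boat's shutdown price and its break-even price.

AVC = 103 - 18q + q^2; minimized at q = 9, giving min AVC = £22. That is the shutdown price.
ATC = 1960/q + 103 - 18q + q^2. Setting dATC/dq = −1960/q^2 − 18 + 2q = 0 gives q = 14 (since 2·14^3 − 18·14^2 = 1960).
min ATC = 1960/14 + 103 − 18·14 + 14^2 = £187. That is the break-even price.
For £22 ≤ P < £187 the firm produces at a loss; below £22 it shuts down.

Shutdown price = £22; break-even price = £187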